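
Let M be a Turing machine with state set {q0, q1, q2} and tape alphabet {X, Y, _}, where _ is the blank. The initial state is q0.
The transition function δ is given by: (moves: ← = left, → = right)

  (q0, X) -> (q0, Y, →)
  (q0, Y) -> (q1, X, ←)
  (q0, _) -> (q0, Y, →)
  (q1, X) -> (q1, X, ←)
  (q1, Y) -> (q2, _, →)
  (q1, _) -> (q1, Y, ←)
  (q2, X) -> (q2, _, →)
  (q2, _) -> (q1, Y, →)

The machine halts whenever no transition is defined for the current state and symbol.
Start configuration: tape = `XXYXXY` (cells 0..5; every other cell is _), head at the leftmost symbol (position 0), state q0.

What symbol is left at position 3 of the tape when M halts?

_

q0 | [X]XYXXY   read X → write Y, move →, go to q0
q0 | Y[X]YXXY   read X → write Y, move →, go to q0
q0 | YY[Y]XXY   read Y → write X, move ←, go to q1
q1 | Y[Y]XXXY   read Y → write _, move →, go to q2
q2 | Y_[X]XXY   read X → write _, move →, go to q2
q2 | Y__[X]XY   read X → write _, move →, go to q2
q2 | Y___[X]Y   read X → write _, move →, go to q2
q2 | Y____[Y]
Cell 3 holds _ when M halts.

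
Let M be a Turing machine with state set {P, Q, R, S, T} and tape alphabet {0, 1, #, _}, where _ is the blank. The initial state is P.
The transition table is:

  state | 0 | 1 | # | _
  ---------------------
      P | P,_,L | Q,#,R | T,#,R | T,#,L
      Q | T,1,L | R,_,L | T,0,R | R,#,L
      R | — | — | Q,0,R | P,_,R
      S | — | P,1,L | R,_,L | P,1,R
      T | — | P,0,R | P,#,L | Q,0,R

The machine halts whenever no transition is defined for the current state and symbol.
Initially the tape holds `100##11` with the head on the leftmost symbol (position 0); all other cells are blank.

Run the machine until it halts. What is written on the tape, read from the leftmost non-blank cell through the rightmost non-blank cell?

state=P head=0 tape=____[1]00##11   (P,1)→(Q,#,R)
state=Q head=1 tape=____#[0]0##11   (Q,0)→(T,1,L)
state=T head=0 tape=____[#]10##11   (T,#)→(P,#,L)
state=P head=-1 tape=___[_]#10##11   (P,_)→(T,#,L)
state=T head=-2 tape=__[_]##10##11   (T,_)→(Q,0,R)
state=Q head=-1 tape=__0[#]#10##11   (Q,#)→(T,0,R)
state=T head=0 tape=__00[#]10##11   (T,#)→(P,#,L)
state=P head=-1 tape=__0[0]#10##11   (P,0)→(P,_,L)
state=P head=-2 tape=__[0]_#10##11   (P,0)→(P,_,L)
state=P head=-3 tape=_[_]__#10##11   (P,_)→(T,#,L)
state=T head=-4 tape=[_]#__#10##11   (T,_)→(Q,0,R)
state=Q head=-3 tape=0[#]__#10##11   (Q,#)→(T,0,R)
state=T head=-2 tape=00[_]_#10##11   (T,_)→(Q,0,R)
state=Q head=-1 tape=000[_]#10##11   (Q,_)→(R,#,L)
state=R head=-2 tape=00[0]##10##11
The non-blank tape span at halt is 000##10##11.

000##10##11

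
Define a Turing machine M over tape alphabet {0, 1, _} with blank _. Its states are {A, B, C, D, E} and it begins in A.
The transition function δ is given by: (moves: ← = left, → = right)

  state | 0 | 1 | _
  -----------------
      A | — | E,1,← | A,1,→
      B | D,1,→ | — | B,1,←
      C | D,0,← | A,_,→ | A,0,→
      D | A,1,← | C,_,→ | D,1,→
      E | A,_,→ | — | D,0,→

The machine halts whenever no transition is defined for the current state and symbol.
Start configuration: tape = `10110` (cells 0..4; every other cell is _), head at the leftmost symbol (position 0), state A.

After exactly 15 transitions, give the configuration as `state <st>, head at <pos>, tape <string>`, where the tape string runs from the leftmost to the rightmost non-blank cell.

state C, head at 3, tape 0_0_10

state=A head=0 tape=_[1]0110   (A,1)→(E,1,←)
state=E head=-1 tape=[_]10110   (E,_)→(D,0,→)
state=D head=0 tape=0[1]0110   (D,1)→(C,_,→)
state=C head=1 tape=0_[0]110   (C,0)→(D,0,←)
state=D head=0 tape=0[_]0110   (D,_)→(D,1,→)
state=D head=1 tape=01[0]110   (D,0)→(A,1,←)
state=A head=0 tape=0[1]1110   (A,1)→(E,1,←)
state=E head=-1 tape=[0]11110   (E,0)→(A,_,→)
state=A head=0 tape=_[1]1110   (A,1)→(E,1,←)
state=E head=-1 tape=[_]11110   (E,_)→(D,0,→)
state=D head=0 tape=0[1]1110   (D,1)→(C,_,→)
state=C head=1 tape=0_[1]110   (C,1)→(A,_,→)
state=A head=2 tape=0__[1]10   (A,1)→(E,1,←)
state=E head=1 tape=0_[_]110   (E,_)→(D,0,→)
state=D head=2 tape=0_0[1]10   (D,1)→(C,_,→)
state=C head=3 tape=0_0_[1]0
After 15 steps: state C, head at 3, tape 0_0_10.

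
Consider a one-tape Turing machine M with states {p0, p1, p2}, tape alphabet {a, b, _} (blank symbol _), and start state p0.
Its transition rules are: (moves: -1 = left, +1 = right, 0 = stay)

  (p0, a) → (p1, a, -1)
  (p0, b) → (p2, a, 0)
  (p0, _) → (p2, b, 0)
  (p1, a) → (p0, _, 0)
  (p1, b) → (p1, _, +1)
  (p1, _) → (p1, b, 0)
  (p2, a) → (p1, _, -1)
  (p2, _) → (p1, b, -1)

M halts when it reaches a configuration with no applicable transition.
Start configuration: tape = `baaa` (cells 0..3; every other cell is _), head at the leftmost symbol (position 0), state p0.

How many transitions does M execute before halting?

state=p0 head=0 tape=_[b]aaa   (p0,b)→(p2,a,0)
state=p2 head=0 tape=_[a]aaa   (p2,a)→(p1,_,-1)
state=p1 head=-1 tape=[_]_aaa   (p1,_)→(p1,b,0)
state=p1 head=-1 tape=[b]_aaa   (p1,b)→(p1,_,+1)
state=p1 head=0 tape=_[_]aaa   (p1,_)→(p1,b,0)
state=p1 head=0 tape=_[b]aaa   (p1,b)→(p1,_,+1)
state=p1 head=1 tape=__[a]aa   (p1,a)→(p0,_,0)
state=p0 head=1 tape=__[_]aa   (p0,_)→(p2,b,0)
state=p2 head=1 tape=__[b]aa
M halts after 8 transitions.

8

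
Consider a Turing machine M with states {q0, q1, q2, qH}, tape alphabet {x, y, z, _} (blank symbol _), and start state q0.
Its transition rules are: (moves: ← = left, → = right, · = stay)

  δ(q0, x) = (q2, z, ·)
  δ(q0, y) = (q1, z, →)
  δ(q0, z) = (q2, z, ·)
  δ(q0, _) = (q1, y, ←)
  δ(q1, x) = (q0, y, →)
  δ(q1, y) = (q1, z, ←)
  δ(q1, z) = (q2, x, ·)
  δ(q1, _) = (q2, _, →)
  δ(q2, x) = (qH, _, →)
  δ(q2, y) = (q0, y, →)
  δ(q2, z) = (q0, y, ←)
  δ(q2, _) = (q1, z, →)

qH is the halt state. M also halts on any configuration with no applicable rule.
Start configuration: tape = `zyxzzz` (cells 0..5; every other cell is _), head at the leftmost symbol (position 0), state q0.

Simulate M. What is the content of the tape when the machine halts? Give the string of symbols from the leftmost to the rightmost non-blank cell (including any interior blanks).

y_zxzzz

q0 | __[z]yxzzz   read z → write z, move ·, go to q2
q2 | __[z]yxzzz   read z → write y, move ←, go to q0
q0 | _[_]yyxzzz   read _ → write y, move ←, go to q1
q1 | [_]yyyxzzz   read _ → write _, move →, go to q2
q2 | _[y]yyxzzz   read y → write y, move →, go to q0
q0 | _y[y]yxzzz   read y → write z, move →, go to q1
q1 | _yz[y]xzzz   read y → write z, move ←, go to q1
q1 | _y[z]zxzzz   read z → write x, move ·, go to q2
q2 | _y[x]zxzzz   read x → write _, move →, go to qH
qH | _y_[z]xzzz
The non-blank tape span at halt is y_zxzzz.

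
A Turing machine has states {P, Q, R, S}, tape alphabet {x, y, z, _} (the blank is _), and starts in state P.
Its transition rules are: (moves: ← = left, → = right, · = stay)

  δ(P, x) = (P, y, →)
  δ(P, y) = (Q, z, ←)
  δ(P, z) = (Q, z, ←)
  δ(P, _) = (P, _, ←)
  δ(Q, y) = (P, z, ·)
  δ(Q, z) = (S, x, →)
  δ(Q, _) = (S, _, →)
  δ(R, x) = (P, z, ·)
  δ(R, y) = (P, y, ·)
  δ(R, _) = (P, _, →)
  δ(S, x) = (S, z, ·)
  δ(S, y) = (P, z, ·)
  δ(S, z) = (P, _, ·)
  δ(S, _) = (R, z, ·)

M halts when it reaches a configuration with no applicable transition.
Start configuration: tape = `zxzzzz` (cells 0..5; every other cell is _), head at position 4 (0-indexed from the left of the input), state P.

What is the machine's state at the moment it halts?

state=P head=4 tape=zxzz[z]z   (P,z)→(Q,z,←)
state=Q head=3 tape=zxz[z]zz   (Q,z)→(S,x,→)
state=S head=4 tape=zxzx[z]z   (S,z)→(P,_,·)
state=P head=4 tape=zxzx[_]z   (P,_)→(P,_,←)
state=P head=3 tape=zxz[x]_z   (P,x)→(P,y,→)
state=P head=4 tape=zxzy[_]z   (P,_)→(P,_,←)
state=P head=3 tape=zxz[y]_z   (P,y)→(Q,z,←)
state=Q head=2 tape=zx[z]z_z   (Q,z)→(S,x,→)
state=S head=3 tape=zxx[z]_z   (S,z)→(P,_,·)
state=P head=3 tape=zxx[_]_z   (P,_)→(P,_,←)
state=P head=2 tape=zx[x]__z   (P,x)→(P,y,→)
state=P head=3 tape=zxy[_]_z   (P,_)→(P,_,←)
state=P head=2 tape=zx[y]__z   (P,y)→(Q,z,←)
state=Q head=1 tape=z[x]z__z
No transition is defined for (Q, x); M halts in state Q.

Q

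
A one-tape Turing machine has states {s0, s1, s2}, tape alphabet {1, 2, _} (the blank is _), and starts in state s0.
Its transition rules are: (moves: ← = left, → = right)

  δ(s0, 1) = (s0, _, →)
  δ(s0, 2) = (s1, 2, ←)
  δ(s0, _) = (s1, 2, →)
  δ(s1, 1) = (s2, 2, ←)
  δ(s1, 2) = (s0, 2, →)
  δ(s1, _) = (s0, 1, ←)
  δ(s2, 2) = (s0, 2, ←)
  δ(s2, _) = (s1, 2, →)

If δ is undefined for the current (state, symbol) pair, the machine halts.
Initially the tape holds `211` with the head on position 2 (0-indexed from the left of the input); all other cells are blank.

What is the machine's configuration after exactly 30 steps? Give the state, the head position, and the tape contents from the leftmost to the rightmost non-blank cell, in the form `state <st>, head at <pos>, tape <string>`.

state=s0 head=2 tape=___21[1]__   (s0,1)→(s0,_,→)
state=s0 head=3 tape=___21_[_]_   (s0,_)→(s1,2,→)
state=s1 head=4 tape=___21_2[_]   (s1,_)→(s0,1,←)
state=s0 head=3 tape=___21_[2]1   (s0,2)→(s1,2,←)
state=s1 head=2 tape=___21[_]21   (s1,_)→(s0,1,←)
state=s0 head=1 tape=___2[1]121   (s0,1)→(s0,_,→)
state=s0 head=2 tape=___2_[1]21   (s0,1)→(s0,_,→)
state=s0 head=3 tape=___2__[2]1   (s0,2)→(s1,2,←)
state=s1 head=2 tape=___2_[_]21   (s1,_)→(s0,1,←)
state=s0 head=1 tape=___2[_]121   (s0,_)→(s1,2,→)
state=s1 head=2 tape=___22[1]21   (s1,1)→(s2,2,←)
state=s2 head=1 tape=___2[2]221   (s2,2)→(s0,2,←)
state=s0 head=0 tape=___[2]2221   (s0,2)→(s1,2,←)
state=s1 head=-1 tape=__[_]22221   (s1,_)→(s0,1,←)
state=s0 head=-2 tape=_[_]122221   (s0,_)→(s1,2,→)
state=s1 head=-1 tape=_2[1]22221   (s1,1)→(s2,2,←)
state=s2 head=-2 tape=_[2]222221   (s2,2)→(s0,2,←)
state=s0 head=-3 tape=[_]2222221   (s0,_)→(s1,2,→)
state=s1 head=-2 tape=2[2]222221   (s1,2)→(s0,2,→)
state=s0 head=-1 tape=22[2]22221   (s0,2)→(s1,2,←)
state=s1 head=-2 tape=2[2]222221   (s1,2)→(s0,2,→)
state=s0 head=-1 tape=22[2]22221   (s0,2)→(s1,2,←)
state=s1 head=-2 tape=2[2]222221   (s1,2)→(s0,2,→)
state=s0 head=-1 tape=22[2]22221   (s0,2)→(s1,2,←)
state=s1 head=-2 tape=2[2]222221   (s1,2)→(s0,2,→)
state=s0 head=-1 tape=22[2]22221   (s0,2)→(s1,2,←)
state=s1 head=-2 tape=2[2]222221   (s1,2)→(s0,2,→)
state=s0 head=-1 tape=22[2]22221   (s0,2)→(s1,2,←)
state=s1 head=-2 tape=2[2]222221   (s1,2)→(s0,2,→)
state=s0 head=-1 tape=22[2]22221   (s0,2)→(s1,2,←)
state=s1 head=-2 tape=2[2]222221
After 30 steps: state s1, head at -2, tape 22222221.

state s1, head at -2, tape 22222221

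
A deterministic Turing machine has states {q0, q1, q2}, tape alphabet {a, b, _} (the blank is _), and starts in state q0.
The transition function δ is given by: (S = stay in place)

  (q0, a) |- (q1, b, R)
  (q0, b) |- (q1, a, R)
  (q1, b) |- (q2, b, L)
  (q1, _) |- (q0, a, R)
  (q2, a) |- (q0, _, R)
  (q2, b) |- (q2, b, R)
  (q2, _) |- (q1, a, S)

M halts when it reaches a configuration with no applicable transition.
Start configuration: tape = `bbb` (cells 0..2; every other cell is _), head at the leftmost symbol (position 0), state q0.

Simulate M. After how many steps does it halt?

8

state=q0 head=0 tape=[b]bb__   (q0,b)→(q1,a,R)
state=q1 head=1 tape=a[b]b__   (q1,b)→(q2,b,L)
state=q2 head=0 tape=[a]bb__   (q2,a)→(q0,_,R)
state=q0 head=1 tape=_[b]b__   (q0,b)→(q1,a,R)
state=q1 head=2 tape=_a[b]__   (q1,b)→(q2,b,L)
state=q2 head=1 tape=_[a]b__   (q2,a)→(q0,_,R)
state=q0 head=2 tape=__[b]__   (q0,b)→(q1,a,R)
state=q1 head=3 tape=__a[_]_   (q1,_)→(q0,a,R)
state=q0 head=4 tape=__aa[_]
M halts after 8 transitions.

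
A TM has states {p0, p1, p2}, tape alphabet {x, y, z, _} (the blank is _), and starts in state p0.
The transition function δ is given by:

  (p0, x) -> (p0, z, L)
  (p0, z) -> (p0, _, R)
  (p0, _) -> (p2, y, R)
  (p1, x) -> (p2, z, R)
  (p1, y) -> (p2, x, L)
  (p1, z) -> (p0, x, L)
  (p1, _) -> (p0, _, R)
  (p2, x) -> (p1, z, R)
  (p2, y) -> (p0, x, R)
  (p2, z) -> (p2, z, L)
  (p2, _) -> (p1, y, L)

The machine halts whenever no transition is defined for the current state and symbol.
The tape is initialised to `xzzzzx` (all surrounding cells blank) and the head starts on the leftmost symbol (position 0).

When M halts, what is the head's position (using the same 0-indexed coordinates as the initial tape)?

7

p0 | _[x]zzzzx__   read x → write z, move L, go to p0
p0 | [_]zzzzzx__   read _ → write y, move R, go to p2
p2 | y[z]zzzzx__   read z → write z, move L, go to p2
p2 | [y]zzzzzx__   read y → write x, move R, go to p0
p0 | x[z]zzzzx__   read z → write _, move R, go to p0
p0 | x_[z]zzzx__   read z → write _, move R, go to p0
p0 | x__[z]zzx__   read z → write _, move R, go to p0
p0 | x___[z]zx__   read z → write _, move R, go to p0
p0 | x____[z]x__   read z → write _, move R, go to p0
p0 | x_____[x]__   read x → write z, move L, go to p0
p0 | x____[_]z__   read _ → write y, move R, go to p2
p2 | x____y[z]__   read z → write z, move L, go to p2
p2 | x____[y]z__   read y → write x, move R, go to p0
p0 | x____x[z]__   read z → write _, move R, go to p0
p0 | x____x_[_]_   read _ → write y, move R, go to p2
p2 | x____x_y[_]   read _ → write y, move L, go to p1
p1 | x____x_[y]y   read y → write x, move L, go to p2
p2 | x____x[_]xy   read _ → write y, move L, go to p1
p1 | x____[x]yxy   read x → write z, move R, go to p2
p2 | x____z[y]xy   read y → write x, move R, go to p0
p0 | x____zx[x]y   read x → write z, move L, go to p0
p0 | x____z[x]zy   read x → write z, move L, go to p0
p0 | x____[z]zzy   read z → write _, move R, go to p0
p0 | x_____[z]zy   read z → write _, move R, go to p0
p0 | x______[z]y   read z → write _, move R, go to p0
p0 | x_______[y]
At halt the head is at cell 7.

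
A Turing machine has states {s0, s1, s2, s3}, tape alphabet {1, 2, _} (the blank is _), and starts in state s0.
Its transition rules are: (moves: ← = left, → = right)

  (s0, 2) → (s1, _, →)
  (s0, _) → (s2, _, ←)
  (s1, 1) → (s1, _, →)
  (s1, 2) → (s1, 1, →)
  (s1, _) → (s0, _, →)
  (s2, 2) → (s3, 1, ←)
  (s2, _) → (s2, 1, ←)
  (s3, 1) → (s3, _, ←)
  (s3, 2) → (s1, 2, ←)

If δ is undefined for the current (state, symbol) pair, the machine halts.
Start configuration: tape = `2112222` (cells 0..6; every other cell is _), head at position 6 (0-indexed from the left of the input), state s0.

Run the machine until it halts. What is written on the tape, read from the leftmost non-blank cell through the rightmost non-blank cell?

state=s0 head=6 tape=211222[2]___   (s0,2)→(s1,_,→)
state=s1 head=7 tape=211222_[_]__   (s1,_)→(s0,_,→)
state=s0 head=8 tape=211222__[_]_   (s0,_)→(s2,_,←)
state=s2 head=7 tape=211222_[_]__   (s2,_)→(s2,1,←)
state=s2 head=6 tape=211222[_]1__   (s2,_)→(s2,1,←)
state=s2 head=5 tape=21122[2]11__   (s2,2)→(s3,1,←)
state=s3 head=4 tape=2112[2]111__   (s3,2)→(s1,2,←)
state=s1 head=3 tape=211[2]2111__   (s1,2)→(s1,1,→)
state=s1 head=4 tape=2111[2]111__   (s1,2)→(s1,1,→)
state=s1 head=5 tape=21111[1]11__   (s1,1)→(s1,_,→)
state=s1 head=6 tape=21111_[1]1__   (s1,1)→(s1,_,→)
state=s1 head=7 tape=21111__[1]__   (s1,1)→(s1,_,→)
state=s1 head=8 tape=21111___[_]_   (s1,_)→(s0,_,→)
state=s0 head=9 tape=21111____[_]   (s0,_)→(s2,_,←)
state=s2 head=8 tape=21111___[_]_   (s2,_)→(s2,1,←)
state=s2 head=7 tape=21111__[_]1_   (s2,_)→(s2,1,←)
state=s2 head=6 tape=21111_[_]11_   (s2,_)→(s2,1,←)
state=s2 head=5 tape=21111[_]111_   (s2,_)→(s2,1,←)
state=s2 head=4 tape=2111[1]1111_
The non-blank tape span at halt is 211111111.

211111111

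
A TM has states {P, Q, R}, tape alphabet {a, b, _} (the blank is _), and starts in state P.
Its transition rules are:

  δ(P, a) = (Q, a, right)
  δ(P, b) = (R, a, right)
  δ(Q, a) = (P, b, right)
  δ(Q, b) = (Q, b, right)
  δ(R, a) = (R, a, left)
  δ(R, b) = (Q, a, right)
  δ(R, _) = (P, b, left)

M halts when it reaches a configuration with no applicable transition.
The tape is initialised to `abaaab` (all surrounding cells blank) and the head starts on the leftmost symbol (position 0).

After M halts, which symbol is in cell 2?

b

state=P head=0 tape=[a]baaab__   (P,a)→(Q,a,right)
state=Q head=1 tape=a[b]aaab__   (Q,b)→(Q,b,right)
state=Q head=2 tape=ab[a]aab__   (Q,a)→(P,b,right)
state=P head=3 tape=abb[a]ab__   (P,a)→(Q,a,right)
state=Q head=4 tape=abba[a]b__   (Q,a)→(P,b,right)
state=P head=5 tape=abbab[b]__   (P,b)→(R,a,right)
state=R head=6 tape=abbaba[_]_   (R,_)→(P,b,left)
state=P head=5 tape=abbab[a]b_   (P,a)→(Q,a,right)
state=Q head=6 tape=abbaba[b]_   (Q,b)→(Q,b,right)
state=Q head=7 tape=abbabab[_]
Cell 2 holds b when M halts.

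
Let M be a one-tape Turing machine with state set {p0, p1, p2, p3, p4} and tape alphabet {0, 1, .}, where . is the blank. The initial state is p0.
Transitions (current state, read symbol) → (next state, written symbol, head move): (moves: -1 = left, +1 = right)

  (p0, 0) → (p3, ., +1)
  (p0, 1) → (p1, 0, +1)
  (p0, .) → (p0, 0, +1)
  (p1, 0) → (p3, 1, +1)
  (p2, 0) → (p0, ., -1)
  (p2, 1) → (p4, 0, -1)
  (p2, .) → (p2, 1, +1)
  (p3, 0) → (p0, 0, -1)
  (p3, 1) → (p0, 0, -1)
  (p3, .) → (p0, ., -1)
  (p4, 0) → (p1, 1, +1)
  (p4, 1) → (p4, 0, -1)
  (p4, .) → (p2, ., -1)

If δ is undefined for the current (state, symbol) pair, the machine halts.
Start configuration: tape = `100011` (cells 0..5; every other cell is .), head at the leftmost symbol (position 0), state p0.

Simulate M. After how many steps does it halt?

p0 | [1]00011.   read 1 → write 0, move +1, go to p1
p1 | 0[0]0011.   read 0 → write 1, move +1, go to p3
p3 | 01[0]011.   read 0 → write 0, move -1, go to p0
p0 | 0[1]0011.   read 1 → write 0, move +1, go to p1
p1 | 00[0]011.   read 0 → write 1, move +1, go to p3
p3 | 001[0]11.   read 0 → write 0, move -1, go to p0
p0 | 00[1]011.   read 1 → write 0, move +1, go to p1
p1 | 000[0]11.   read 0 → write 1, move +1, go to p3
p3 | 0001[1]1.   read 1 → write 0, move -1, go to p0
p0 | 000[1]01.   read 1 → write 0, move +1, go to p1
p1 | 0000[0]1.   read 0 → write 1, move +1, go to p3
p3 | 00001[1].   read 1 → write 0, move -1, go to p0
p0 | 0000[1]0.   read 1 → write 0, move +1, go to p1
p1 | 00000[0].   read 0 → write 1, move +1, go to p3
p3 | 000001[.]   read . → write ., move -1, go to p0
p0 | 00000[1].   read 1 → write 0, move +1, go to p1
p1 | 000000[.]
M halts after 16 transitions.

16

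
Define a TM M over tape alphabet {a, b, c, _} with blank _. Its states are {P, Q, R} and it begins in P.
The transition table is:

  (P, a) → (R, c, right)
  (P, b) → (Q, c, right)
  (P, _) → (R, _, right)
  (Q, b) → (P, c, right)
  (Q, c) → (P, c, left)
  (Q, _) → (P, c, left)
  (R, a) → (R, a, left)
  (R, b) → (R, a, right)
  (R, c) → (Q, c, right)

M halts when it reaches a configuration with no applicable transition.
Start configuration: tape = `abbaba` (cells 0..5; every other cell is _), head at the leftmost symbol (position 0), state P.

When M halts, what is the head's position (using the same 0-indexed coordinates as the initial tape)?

1

P | [a]bbaba   read a → write c, move right, go to R
R | c[b]baba   read b → write a, move right, go to R
R | ca[b]aba   read b → write a, move right, go to R
R | caa[a]ba   read a → write a, move left, go to R
R | ca[a]aba   read a → write a, move left, go to R
R | c[a]aaba   read a → write a, move left, go to R
R | [c]aaaba   read c → write c, move right, go to Q
Q | c[a]aaba
At halt the head is at cell 1.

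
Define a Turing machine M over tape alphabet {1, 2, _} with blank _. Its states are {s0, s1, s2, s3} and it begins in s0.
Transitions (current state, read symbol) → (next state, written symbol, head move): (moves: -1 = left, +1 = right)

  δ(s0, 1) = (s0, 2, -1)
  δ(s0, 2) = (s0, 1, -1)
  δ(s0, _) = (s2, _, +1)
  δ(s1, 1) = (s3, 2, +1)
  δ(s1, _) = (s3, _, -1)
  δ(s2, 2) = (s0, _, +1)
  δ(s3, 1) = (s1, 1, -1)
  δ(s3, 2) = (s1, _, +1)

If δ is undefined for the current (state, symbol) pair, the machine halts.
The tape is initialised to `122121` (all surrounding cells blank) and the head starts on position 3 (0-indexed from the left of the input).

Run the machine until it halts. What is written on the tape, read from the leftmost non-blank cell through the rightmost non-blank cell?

121

state=s0 head=3 tape=_122[1]21   (s0,1)→(s0,2,-1)
state=s0 head=2 tape=_12[2]221   (s0,2)→(s0,1,-1)
state=s0 head=1 tape=_1[2]1221   (s0,2)→(s0,1,-1)
state=s0 head=0 tape=_[1]11221   (s0,1)→(s0,2,-1)
state=s0 head=-1 tape=[_]211221   (s0,_)→(s2,_,+1)
state=s2 head=0 tape=_[2]11221   (s2,2)→(s0,_,+1)
state=s0 head=1 tape=__[1]1221   (s0,1)→(s0,2,-1)
state=s0 head=0 tape=_[_]21221   (s0,_)→(s2,_,+1)
state=s2 head=1 tape=__[2]1221   (s2,2)→(s0,_,+1)
state=s0 head=2 tape=___[1]221   (s0,1)→(s0,2,-1)
state=s0 head=1 tape=__[_]2221   (s0,_)→(s2,_,+1)
state=s2 head=2 tape=___[2]221   (s2,2)→(s0,_,+1)
state=s0 head=3 tape=____[2]21   (s0,2)→(s0,1,-1)
state=s0 head=2 tape=___[_]121   (s0,_)→(s2,_,+1)
state=s2 head=3 tape=____[1]21
The non-blank tape span at halt is 121.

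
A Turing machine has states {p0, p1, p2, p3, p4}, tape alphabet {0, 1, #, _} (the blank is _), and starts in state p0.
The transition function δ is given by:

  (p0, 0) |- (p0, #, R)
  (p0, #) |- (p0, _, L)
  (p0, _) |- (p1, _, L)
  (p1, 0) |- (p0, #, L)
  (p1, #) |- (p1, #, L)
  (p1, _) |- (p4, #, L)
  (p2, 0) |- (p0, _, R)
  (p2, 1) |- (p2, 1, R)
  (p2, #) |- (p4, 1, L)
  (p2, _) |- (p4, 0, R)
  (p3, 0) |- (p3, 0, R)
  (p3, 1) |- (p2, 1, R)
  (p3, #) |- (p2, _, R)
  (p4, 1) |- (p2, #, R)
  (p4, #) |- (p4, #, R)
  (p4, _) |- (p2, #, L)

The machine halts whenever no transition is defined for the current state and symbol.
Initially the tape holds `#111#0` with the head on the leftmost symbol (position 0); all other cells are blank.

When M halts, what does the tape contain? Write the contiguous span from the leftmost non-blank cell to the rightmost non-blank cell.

0###0#1###

p0 | ____[#]111#0__   read # → write _, move L, go to p0
p0 | ___[_]_111#0__   read _ → write _, move L, go to p1
p1 | __[_]__111#0__   read _ → write #, move L, go to p4
p4 | _[_]#__111#0__   read _ → write #, move L, go to p2
p2 | [_]##__111#0__   read _ → write 0, move R, go to p4
p4 | 0[#]#__111#0__   read # → write #, move R, go to p4
p4 | 0#[#]__111#0__   read # → write #, move R, go to p4
p4 | 0##[_]_111#0__   read _ → write #, move L, go to p2
p2 | 0#[#]#_111#0__   read # → write 1, move L, go to p4
p4 | 0[#]1#_111#0__   read # → write #, move R, go to p4
p4 | 0#[1]#_111#0__   read 1 → write #, move R, go to p2
p2 | 0##[#]_111#0__   read # → write 1, move L, go to p4
p4 | 0#[#]1_111#0__   read # → write #, move R, go to p4
p4 | 0##[1]_111#0__   read 1 → write #, move R, go to p2
p2 | 0###[_]111#0__   read _ → write 0, move R, go to p4
p4 | 0###0[1]11#0__   read 1 → write #, move R, go to p2
p2 | 0###0#[1]1#0__   read 1 → write 1, move R, go to p2
p2 | 0###0#1[1]#0__   read 1 → write 1, move R, go to p2
p2 | 0###0#11[#]0__   read # → write 1, move L, go to p4
p4 | 0###0#1[1]10__   read 1 → write #, move R, go to p2
p2 | 0###0#1#[1]0__   read 1 → write 1, move R, go to p2
p2 | 0###0#1#1[0]__   read 0 → write _, move R, go to p0
p0 | 0###0#1#1_[_]_   read _ → write _, move L, go to p1
p1 | 0###0#1#1[_]__   read _ → write #, move L, go to p4
p4 | 0###0#1#[1]#__   read 1 → write #, move R, go to p2
p2 | 0###0#1##[#]__   read # → write 1, move L, go to p4
p4 | 0###0#1#[#]1__   read # → write #, move R, go to p4
p4 | 0###0#1##[1]__   read 1 → write #, move R, go to p2
p2 | 0###0#1###[_]_   read _ → write 0, move R, go to p4
p4 | 0###0#1###0[_]   read _ → write #, move L, go to p2
p2 | 0###0#1###[0]#   read 0 → write _, move R, go to p0
p0 | 0###0#1###_[#]   read # → write _, move L, go to p0
p0 | 0###0#1###[_]_   read _ → write _, move L, go to p1
p1 | 0###0#1##[#]__   read # → write #, move L, go to p1
p1 | 0###0#1#[#]#__   read # → write #, move L, go to p1
p1 | 0###0#1[#]##__   read # → write #, move L, go to p1
p1 | 0###0#[1]###__
The non-blank tape span at halt is 0###0#1###.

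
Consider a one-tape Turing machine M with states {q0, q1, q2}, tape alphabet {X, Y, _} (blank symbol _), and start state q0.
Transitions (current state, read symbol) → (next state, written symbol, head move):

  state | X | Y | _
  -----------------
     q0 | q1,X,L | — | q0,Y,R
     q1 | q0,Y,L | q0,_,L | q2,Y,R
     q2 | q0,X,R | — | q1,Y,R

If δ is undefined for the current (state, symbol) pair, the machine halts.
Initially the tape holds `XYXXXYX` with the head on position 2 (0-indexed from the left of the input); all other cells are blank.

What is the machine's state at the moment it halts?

q0

state=q0 head=2 tape=__XY[X]XXYX   (q0,X)→(q1,X,L)
state=q1 head=1 tape=__X[Y]XXXYX   (q1,Y)→(q0,_,L)
state=q0 head=0 tape=__[X]_XXXYX   (q0,X)→(q1,X,L)
state=q1 head=-1 tape=_[_]X_XXXYX   (q1,_)→(q2,Y,R)
state=q2 head=0 tape=_Y[X]_XXXYX   (q2,X)→(q0,X,R)
state=q0 head=1 tape=_YX[_]XXXYX   (q0,_)→(q0,Y,R)
state=q0 head=2 tape=_YXY[X]XXYX   (q0,X)→(q1,X,L)
state=q1 head=1 tape=_YX[Y]XXXYX   (q1,Y)→(q0,_,L)
state=q0 head=0 tape=_Y[X]_XXXYX   (q0,X)→(q1,X,L)
state=q1 head=-1 tape=_[Y]X_XXXYX   (q1,Y)→(q0,_,L)
state=q0 head=-2 tape=[_]_X_XXXYX   (q0,_)→(q0,Y,R)
state=q0 head=-1 tape=Y[_]X_XXXYX   (q0,_)→(q0,Y,R)
state=q0 head=0 tape=YY[X]_XXXYX   (q0,X)→(q1,X,L)
state=q1 head=-1 tape=Y[Y]X_XXXYX   (q1,Y)→(q0,_,L)
state=q0 head=-2 tape=[Y]_X_XXXYX
No transition is defined for (q0, Y); M halts in state q0.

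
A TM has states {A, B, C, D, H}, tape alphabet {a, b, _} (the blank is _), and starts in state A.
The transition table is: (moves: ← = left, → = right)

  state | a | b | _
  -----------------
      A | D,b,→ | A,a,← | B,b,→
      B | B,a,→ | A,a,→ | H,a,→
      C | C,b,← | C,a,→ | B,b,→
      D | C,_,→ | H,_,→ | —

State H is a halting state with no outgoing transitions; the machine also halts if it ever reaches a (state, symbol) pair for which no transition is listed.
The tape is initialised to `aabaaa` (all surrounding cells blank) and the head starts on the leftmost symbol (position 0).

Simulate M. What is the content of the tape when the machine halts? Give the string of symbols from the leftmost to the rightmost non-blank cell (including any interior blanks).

state=A head=0 tape=[a]abaaa_   (A,a)→(D,b,→)
state=D head=1 tape=b[a]baaa_   (D,a)→(C,_,→)
state=C head=2 tape=b_[b]aaa_   (C,b)→(C,a,→)
state=C head=3 tape=b_a[a]aa_   (C,a)→(C,b,←)
state=C head=2 tape=b_[a]baa_   (C,a)→(C,b,←)
state=C head=1 tape=b[_]bbaa_   (C,_)→(B,b,→)
state=B head=2 tape=bb[b]baa_   (B,b)→(A,a,→)
state=A head=3 tape=bba[b]aa_   (A,b)→(A,a,←)
state=A head=2 tape=bb[a]aaa_   (A,a)→(D,b,→)
state=D head=3 tape=bbb[a]aa_   (D,a)→(C,_,→)
state=C head=4 tape=bbb_[a]a_   (C,a)→(C,b,←)
state=C head=3 tape=bbb[_]ba_   (C,_)→(B,b,→)
state=B head=4 tape=bbbb[b]a_   (B,b)→(A,a,→)
state=A head=5 tape=bbbba[a]_   (A,a)→(D,b,→)
state=D head=6 tape=bbbbab[_]
The non-blank tape span at halt is bbbbab.

bbbbab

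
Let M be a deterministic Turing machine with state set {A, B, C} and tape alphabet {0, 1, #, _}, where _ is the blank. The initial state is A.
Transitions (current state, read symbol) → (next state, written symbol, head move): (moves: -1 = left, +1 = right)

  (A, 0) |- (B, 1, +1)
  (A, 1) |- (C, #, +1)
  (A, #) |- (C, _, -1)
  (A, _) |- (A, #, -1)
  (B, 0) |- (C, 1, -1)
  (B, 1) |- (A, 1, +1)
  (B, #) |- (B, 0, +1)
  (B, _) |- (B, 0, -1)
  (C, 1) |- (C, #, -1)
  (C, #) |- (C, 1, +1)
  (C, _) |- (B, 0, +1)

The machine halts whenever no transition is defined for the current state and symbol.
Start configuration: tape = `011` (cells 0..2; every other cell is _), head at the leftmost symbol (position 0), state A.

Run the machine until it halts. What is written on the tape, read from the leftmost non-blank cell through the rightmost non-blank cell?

000001

A | _[0]11__   read 0 → write 1, move +1, go to B
B | _1[1]1__   read 1 → write 1, move +1, go to A
A | _11[1]__   read 1 → write #, move +1, go to C
C | _11#[_]_   read _ → write 0, move +1, go to B
B | _11#0[_]   read _ → write 0, move -1, go to B
B | _11#[0]0   read 0 → write 1, move -1, go to C
C | _11[#]10   read # → write 1, move +1, go to C
C | _111[1]0   read 1 → write #, move -1, go to C
C | _11[1]#0   read 1 → write #, move -1, go to C
C | _1[1]##0   read 1 → write #, move -1, go to C
C | _[1]###0   read 1 → write #, move -1, go to C
C | [_]####0   read _ → write 0, move +1, go to B
B | 0[#]###0   read # → write 0, move +1, go to B
B | 00[#]##0   read # → write 0, move +1, go to B
B | 000[#]#0   read # → write 0, move +1, go to B
B | 0000[#]0   read # → write 0, move +1, go to B
B | 00000[0]   read 0 → write 1, move -1, go to C
C | 0000[0]1
The non-blank tape span at halt is 000001.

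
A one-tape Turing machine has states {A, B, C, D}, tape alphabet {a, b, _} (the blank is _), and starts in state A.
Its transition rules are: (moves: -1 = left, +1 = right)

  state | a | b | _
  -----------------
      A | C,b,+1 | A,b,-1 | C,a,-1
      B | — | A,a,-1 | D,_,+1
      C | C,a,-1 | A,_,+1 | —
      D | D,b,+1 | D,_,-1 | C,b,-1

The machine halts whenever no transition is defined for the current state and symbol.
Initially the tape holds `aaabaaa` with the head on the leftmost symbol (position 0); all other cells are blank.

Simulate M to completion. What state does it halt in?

C

state=A head=0 tape=[a]aabaaa_   (A,a)→(C,b,+1)
state=C head=1 tape=b[a]abaaa_   (C,a)→(C,a,-1)
state=C head=0 tape=[b]aabaaa_   (C,b)→(A,_,+1)
state=A head=1 tape=_[a]abaaa_   (A,a)→(C,b,+1)
state=C head=2 tape=_b[a]baaa_   (C,a)→(C,a,-1)
state=C head=1 tape=_[b]abaaa_   (C,b)→(A,_,+1)
state=A head=2 tape=__[a]baaa_   (A,a)→(C,b,+1)
state=C head=3 tape=__b[b]aaa_   (C,b)→(A,_,+1)
state=A head=4 tape=__b_[a]aa_   (A,a)→(C,b,+1)
state=C head=5 tape=__b_b[a]a_   (C,a)→(C,a,-1)
state=C head=4 tape=__b_[b]aa_   (C,b)→(A,_,+1)
state=A head=5 tape=__b__[a]a_   (A,a)→(C,b,+1)
state=C head=6 tape=__b__b[a]_   (C,a)→(C,a,-1)
state=C head=5 tape=__b__[b]a_   (C,b)→(A,_,+1)
state=A head=6 tape=__b___[a]_   (A,a)→(C,b,+1)
state=C head=7 tape=__b___b[_]
No transition is defined for (C, _); M halts in state C.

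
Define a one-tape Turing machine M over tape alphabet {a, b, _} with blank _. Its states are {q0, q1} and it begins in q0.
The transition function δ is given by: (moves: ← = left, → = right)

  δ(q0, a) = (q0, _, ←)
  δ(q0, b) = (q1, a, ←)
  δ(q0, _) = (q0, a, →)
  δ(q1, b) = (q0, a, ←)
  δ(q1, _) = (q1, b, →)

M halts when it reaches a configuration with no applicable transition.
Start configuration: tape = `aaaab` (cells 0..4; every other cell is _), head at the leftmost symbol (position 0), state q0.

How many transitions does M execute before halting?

state=q0 head=0 tape=____[a]aaab   (q0,a)→(q0,_,←)
state=q0 head=-1 tape=___[_]_aaab   (q0,_)→(q0,a,→)
state=q0 head=0 tape=___a[_]aaab   (q0,_)→(q0,a,→)
state=q0 head=1 tape=___aa[a]aab   (q0,a)→(q0,_,←)
state=q0 head=0 tape=___a[a]_aab   (q0,a)→(q0,_,←)
state=q0 head=-1 tape=___[a]__aab   (q0,a)→(q0,_,←)
state=q0 head=-2 tape=__[_]___aab   (q0,_)→(q0,a,→)
state=q0 head=-1 tape=__a[_]__aab   (q0,_)→(q0,a,→)
state=q0 head=0 tape=__aa[_]_aab   (q0,_)→(q0,a,→)
state=q0 head=1 tape=__aaa[_]aab   (q0,_)→(q0,a,→)
state=q0 head=2 tape=__aaaa[a]ab   (q0,a)→(q0,_,←)
state=q0 head=1 tape=__aaa[a]_ab   (q0,a)→(q0,_,←)
state=q0 head=0 tape=__aa[a]__ab   (q0,a)→(q0,_,←)
state=q0 head=-1 tape=__a[a]___ab   (q0,a)→(q0,_,←)
state=q0 head=-2 tape=__[a]____ab   (q0,a)→(q0,_,←)
state=q0 head=-3 tape=_[_]_____ab   (q0,_)→(q0,a,→)
state=q0 head=-2 tape=_a[_]____ab   (q0,_)→(q0,a,→)
state=q0 head=-1 tape=_aa[_]___ab   (q0,_)→(q0,a,→)
state=q0 head=0 tape=_aaa[_]__ab   (q0,_)→(q0,a,→)
state=q0 head=1 tape=_aaaa[_]_ab   (q0,_)→(q0,a,→)
state=q0 head=2 tape=_aaaaa[_]ab   (q0,_)→(q0,a,→)
state=q0 head=3 tape=_aaaaaa[a]b   (q0,a)→(q0,_,←)
state=q0 head=2 tape=_aaaaa[a]_b   (q0,a)→(q0,_,←)
state=q0 head=1 tape=_aaaa[a]__b   (q0,a)→(q0,_,←)
state=q0 head=0 tape=_aaa[a]___b   (q0,a)→(q0,_,←)
state=q0 head=-1 tape=_aa[a]____b   (q0,a)→(q0,_,←)
state=q0 head=-2 tape=_a[a]_____b   (q0,a)→(q0,_,←)
state=q0 head=-3 tape=_[a]______b   (q0,a)→(q0,_,←)
state=q0 head=-4 tape=[_]_______b   (q0,_)→(q0,a,→)
state=q0 head=-3 tape=a[_]______b   (q0,_)→(q0,a,→)
state=q0 head=-2 tape=aa[_]_____b   (q0,_)→(q0,a,→)
state=q0 head=-1 tape=aaa[_]____b   (q0,_)→(q0,a,→)
state=q0 head=0 tape=aaaa[_]___b   (q0,_)→(q0,a,→)
state=q0 head=1 tape=aaaaa[_]__b   (q0,_)→(q0,a,→)
state=q0 head=2 tape=aaaaaa[_]_b   (q0,_)→(q0,a,→)
state=q0 head=3 tape=aaaaaaa[_]b   (q0,_)→(q0,a,→)
state=q0 head=4 tape=aaaaaaaa[b]   (q0,b)→(q1,a,←)
state=q1 head=3 tape=aaaaaaa[a]a
M halts after 37 transitions.

37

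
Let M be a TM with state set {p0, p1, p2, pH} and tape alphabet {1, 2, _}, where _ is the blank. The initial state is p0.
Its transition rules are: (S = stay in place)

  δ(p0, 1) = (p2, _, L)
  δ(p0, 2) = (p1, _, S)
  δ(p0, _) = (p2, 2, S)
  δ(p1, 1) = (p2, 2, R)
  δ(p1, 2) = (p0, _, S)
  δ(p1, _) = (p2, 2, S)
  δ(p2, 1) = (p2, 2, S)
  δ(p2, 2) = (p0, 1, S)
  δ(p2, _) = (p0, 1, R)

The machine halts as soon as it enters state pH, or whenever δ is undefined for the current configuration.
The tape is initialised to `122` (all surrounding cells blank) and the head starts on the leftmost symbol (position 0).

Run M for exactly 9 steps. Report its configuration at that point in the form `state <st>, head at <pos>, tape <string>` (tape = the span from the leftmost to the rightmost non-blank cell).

state p0, head at -1, tape 1__22

state=p0 head=0 tape=__[1]22   (p0,1)→(p2,_,L)
state=p2 head=-1 tape=_[_]_22   (p2,_)→(p0,1,R)
state=p0 head=0 tape=_1[_]22   (p0,_)→(p2,2,S)
state=p2 head=0 tape=_1[2]22   (p2,2)→(p0,1,S)
state=p0 head=0 tape=_1[1]22   (p0,1)→(p2,_,L)
state=p2 head=-1 tape=_[1]_22   (p2,1)→(p2,2,S)
state=p2 head=-1 tape=_[2]_22   (p2,2)→(p0,1,S)
state=p0 head=-1 tape=_[1]_22   (p0,1)→(p2,_,L)
state=p2 head=-2 tape=[_]__22   (p2,_)→(p0,1,R)
state=p0 head=-1 tape=1[_]_22
After 9 steps: state p0, head at -1, tape 1__22.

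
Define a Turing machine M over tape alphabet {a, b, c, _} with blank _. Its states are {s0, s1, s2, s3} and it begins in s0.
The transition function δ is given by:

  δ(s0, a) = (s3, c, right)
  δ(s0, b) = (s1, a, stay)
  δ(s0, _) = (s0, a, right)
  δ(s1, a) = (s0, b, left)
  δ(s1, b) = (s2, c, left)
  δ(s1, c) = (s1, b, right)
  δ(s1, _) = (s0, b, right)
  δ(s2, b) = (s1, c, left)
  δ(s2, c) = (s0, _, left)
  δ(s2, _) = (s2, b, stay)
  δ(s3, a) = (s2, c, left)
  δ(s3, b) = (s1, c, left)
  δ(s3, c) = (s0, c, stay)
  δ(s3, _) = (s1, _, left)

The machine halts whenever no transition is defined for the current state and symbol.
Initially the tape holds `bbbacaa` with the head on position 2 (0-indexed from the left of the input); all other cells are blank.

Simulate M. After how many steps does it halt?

19

state=s0 head=2 tape=___bb[b]acaa   (s0,b)→(s1,a,stay)
state=s1 head=2 tape=___bb[a]acaa   (s1,a)→(s0,b,left)
state=s0 head=1 tape=___b[b]bacaa   (s0,b)→(s1,a,stay)
state=s1 head=1 tape=___b[a]bacaa   (s1,a)→(s0,b,left)
state=s0 head=0 tape=___[b]bbacaa   (s0,b)→(s1,a,stay)
state=s1 head=0 tape=___[a]bbacaa   (s1,a)→(s0,b,left)
state=s0 head=-1 tape=__[_]bbbacaa   (s0,_)→(s0,a,right)
state=s0 head=0 tape=__a[b]bbacaa   (s0,b)→(s1,a,stay)
state=s1 head=0 tape=__a[a]bbacaa   (s1,a)→(s0,b,left)
state=s0 head=-1 tape=__[a]bbbacaa   (s0,a)→(s3,c,right)
state=s3 head=0 tape=__c[b]bbacaa   (s3,b)→(s1,c,left)
state=s1 head=-1 tape=__[c]cbbacaa   (s1,c)→(s1,b,right)
state=s1 head=0 tape=__b[c]bbacaa   (s1,c)→(s1,b,right)
state=s1 head=1 tape=__bb[b]bacaa   (s1,b)→(s2,c,left)
state=s2 head=0 tape=__b[b]cbacaa   (s2,b)→(s1,c,left)
state=s1 head=-1 tape=__[b]ccbacaa   (s1,b)→(s2,c,left)
state=s2 head=-2 tape=_[_]cccbacaa   (s2,_)→(s2,b,stay)
state=s2 head=-2 tape=_[b]cccbacaa   (s2,b)→(s1,c,left)
state=s1 head=-3 tape=[_]ccccbacaa   (s1,_)→(s0,b,right)
state=s0 head=-2 tape=b[c]cccbacaa
M halts after 19 transitions.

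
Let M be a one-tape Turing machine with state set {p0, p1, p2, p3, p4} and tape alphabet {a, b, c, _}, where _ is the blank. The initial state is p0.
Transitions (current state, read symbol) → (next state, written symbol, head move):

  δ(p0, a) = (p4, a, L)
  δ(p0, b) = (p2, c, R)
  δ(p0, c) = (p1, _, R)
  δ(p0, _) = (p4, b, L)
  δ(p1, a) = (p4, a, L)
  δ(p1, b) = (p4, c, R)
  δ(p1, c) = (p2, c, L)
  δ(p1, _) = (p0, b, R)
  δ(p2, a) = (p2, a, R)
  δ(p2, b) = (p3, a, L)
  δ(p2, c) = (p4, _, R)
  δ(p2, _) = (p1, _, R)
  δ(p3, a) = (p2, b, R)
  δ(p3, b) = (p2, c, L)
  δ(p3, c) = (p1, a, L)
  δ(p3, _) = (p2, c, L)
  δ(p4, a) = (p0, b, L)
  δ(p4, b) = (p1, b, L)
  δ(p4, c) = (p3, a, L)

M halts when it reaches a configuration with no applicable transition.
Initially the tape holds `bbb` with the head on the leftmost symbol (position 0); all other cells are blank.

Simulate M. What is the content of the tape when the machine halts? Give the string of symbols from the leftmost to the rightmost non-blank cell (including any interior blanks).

p0 | __[b]bb____   read b → write c, move R, go to p2
p2 | __c[b]b____   read b → write a, move L, go to p3
p3 | __[c]ab____   read c → write a, move L, go to p1
p1 | _[_]aab____   read _ → write b, move R, go to p0
p0 | _b[a]ab____   read a → write a, move L, go to p4
p4 | _[b]aab____   read b → write b, move L, go to p1
p1 | [_]baab____   read _ → write b, move R, go to p0
p0 | b[b]aab____   read b → write c, move R, go to p2
p2 | bc[a]ab____   read a → write a, move R, go to p2
p2 | bca[a]b____   read a → write a, move R, go to p2
p2 | bcaa[b]____   read b → write a, move L, go to p3
p3 | bca[a]a____   read a → write b, move R, go to p2
p2 | bcab[a]____   read a → write a, move R, go to p2
p2 | bcaba[_]___   read _ → write _, move R, go to p1
p1 | bcaba_[_]__   read _ → write b, move R, go to p0
p0 | bcaba_b[_]_   read _ → write b, move L, go to p4
p4 | bcaba_[b]b_   read b → write b, move L, go to p1
p1 | bcaba[_]bb_   read _ → write b, move R, go to p0
p0 | bcabab[b]b_   read b → write c, move R, go to p2
p2 | bcababc[b]_   read b → write a, move L, go to p3
p3 | bcabab[c]a_   read c → write a, move L, go to p1
p1 | bcaba[b]aa_   read b → write c, move R, go to p4
p4 | bcabac[a]a_   read a → write b, move L, go to p0
p0 | bcaba[c]ba_   read c → write _, move R, go to p1
p1 | bcaba_[b]a_   read b → write c, move R, go to p4
p4 | bcaba_c[a]_   read a → write b, move L, go to p0
p0 | bcaba_[c]b_   read c → write _, move R, go to p1
p1 | bcaba__[b]_   read b → write c, move R, go to p4
p4 | bcaba__c[_]
The non-blank tape span at halt is bcaba__c.

bcaba__c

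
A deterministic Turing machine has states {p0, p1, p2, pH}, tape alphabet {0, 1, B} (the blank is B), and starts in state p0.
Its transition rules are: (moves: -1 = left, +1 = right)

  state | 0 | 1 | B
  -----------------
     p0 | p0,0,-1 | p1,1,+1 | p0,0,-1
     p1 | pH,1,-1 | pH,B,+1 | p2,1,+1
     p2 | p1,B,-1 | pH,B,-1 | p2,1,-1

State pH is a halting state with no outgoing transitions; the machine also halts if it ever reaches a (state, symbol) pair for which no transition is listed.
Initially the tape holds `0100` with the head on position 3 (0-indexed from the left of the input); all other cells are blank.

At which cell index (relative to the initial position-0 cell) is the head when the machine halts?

1

p0 | 010[0]   read 0 → write 0, move -1, go to p0
p0 | 01[0]0   read 0 → write 0, move -1, go to p0
p0 | 0[1]00   read 1 → write 1, move +1, go to p1
p1 | 01[0]0   read 0 → write 1, move -1, go to pH
pH | 0[1]10
At halt the head is at cell 1.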